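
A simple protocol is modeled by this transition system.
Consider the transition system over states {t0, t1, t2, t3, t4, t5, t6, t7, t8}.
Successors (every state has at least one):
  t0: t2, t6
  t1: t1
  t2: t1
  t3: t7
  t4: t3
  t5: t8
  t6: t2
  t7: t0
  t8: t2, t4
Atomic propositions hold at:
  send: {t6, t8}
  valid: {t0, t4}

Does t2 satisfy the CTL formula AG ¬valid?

Yes

Sat(¬valid) = {t1, t2, t3, t5, t6, t7, t8}
AG ¬valid: greatest fixpoint, start Z0 = {t1, t2, t3, t5, t6, t7, t8}, keep only states in Sat with every successor in Z. Z1 = {t1, t2, t3, t5, t6}; Z2 = {t1, t2, t6}; fixed.
Sat(AG ¬valid) = {t1, t2, t6}
t2 ∈ Sat(AG ¬valid) = {t1, t2, t6}, so the formula holds at t2.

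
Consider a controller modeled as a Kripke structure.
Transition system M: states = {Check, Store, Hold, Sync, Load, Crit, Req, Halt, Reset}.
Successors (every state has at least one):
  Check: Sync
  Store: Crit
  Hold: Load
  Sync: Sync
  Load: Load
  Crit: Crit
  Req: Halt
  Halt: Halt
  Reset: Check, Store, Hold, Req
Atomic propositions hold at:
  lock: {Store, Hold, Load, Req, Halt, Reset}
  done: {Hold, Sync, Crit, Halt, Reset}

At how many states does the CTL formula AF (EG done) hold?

EG done: greatest fixpoint, start Z0 = {Hold, Sync, Crit, Halt, Reset}, keep only states in Sat with some successor in Z. Z1 = {Sync, Crit, Halt, Reset}; Z2 = {Sync, Crit, Halt}; fixed.
Sat(EG done) = {Sync, Crit, Halt}
AF (EG done): least fixpoint, start Z0 = {Sync, Crit, Halt}, add states with every successor in Z. Z1 = {Check, Store, Sync, Crit, Req, Halt}; fixed.
Sat(AF (EG done)) = {Check, Store, Sync, Crit, Req, Halt}
|Sat(AF (EG done))| = |{Check, Store, Sync, Crit, Req, Halt}| = 6.

6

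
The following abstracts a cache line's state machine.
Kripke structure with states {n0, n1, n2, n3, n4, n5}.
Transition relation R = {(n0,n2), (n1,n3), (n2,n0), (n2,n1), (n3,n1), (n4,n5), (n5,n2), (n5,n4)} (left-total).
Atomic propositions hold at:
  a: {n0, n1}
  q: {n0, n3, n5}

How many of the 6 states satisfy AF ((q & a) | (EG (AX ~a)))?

3

Sat(q & a) = {n0}
Sat(~a) = {n2, n3, n4, n5}
Sat(AX ~a) = {s : every successor in {n2, n3, n4, n5}} = {n0, n1, n4, n5}
EG (AX ~a): greatest fixpoint, start Z0 = {n0, n1, n4, n5}, keep only states in Sat with some successor in Z. Z1 = {n4, n5}; fixed.
Sat(EG (AX ~a)) = {n4, n5}
Sat((q & a) | (EG (AX ~a))) = {n0, n4, n5}
AF ((q & a) | (EG (AX ~a))): least fixpoint, start Z0 = {n0, n4, n5}, add states with every successor in Z. Already a fixed point.
Sat(AF ((q & a) | (EG (AX ~a)))) = {n0, n4, n5}
|Sat(AF ((q & a) | (EG (AX ~a))))| = |{n0, n4, n5}| = 3.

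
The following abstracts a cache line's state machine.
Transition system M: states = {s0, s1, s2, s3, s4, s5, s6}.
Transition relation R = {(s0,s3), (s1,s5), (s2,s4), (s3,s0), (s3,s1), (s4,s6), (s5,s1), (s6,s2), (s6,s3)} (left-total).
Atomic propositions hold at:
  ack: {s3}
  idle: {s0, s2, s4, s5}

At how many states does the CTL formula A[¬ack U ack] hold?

2

Sat(¬ack) = {s0, s1, s2, s4, s5, s6}
A[¬ack U ack]: least fixpoint, start Z0 = Sat(ack) = {s3}, add states in Sat(¬ack) with every successor in Z. Z1 = {s0, s3}; fixed.
Sat(A[¬ack U ack]) = {s0, s3}
|Sat(A[¬ack U ack])| = |{s0, s3}| = 2.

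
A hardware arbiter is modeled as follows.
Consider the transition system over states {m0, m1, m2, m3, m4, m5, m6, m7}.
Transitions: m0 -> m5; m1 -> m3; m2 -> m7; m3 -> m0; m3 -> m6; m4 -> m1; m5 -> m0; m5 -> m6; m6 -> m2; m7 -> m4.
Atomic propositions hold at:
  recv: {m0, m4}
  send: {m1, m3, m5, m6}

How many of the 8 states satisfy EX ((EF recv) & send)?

5

EF recv: least fixpoint, start Z0 = {m0, m4}, add states with some successor in Z. Z1 = {m0, m3, m4, m5, m7}; Z2 = {m0, m1, m2, m3, m4, m5, m7}; Z3 = {m0, m1, m2, m3, m4, m5, m6, m7}; fixed.
Sat(EF recv) = {m0, m1, m2, m3, m4, m5, m6, m7}
Sat((EF recv) & send) = {m1, m3, m5, m6}
Sat(EX ((EF recv) & send)) = {s : some successor in {m1, m3, m5, m6}} = {m0, m1, m3, m4, m5}
|Sat(EX ((EF recv) & send))| = |{m0, m1, m3, m4, m5}| = 5.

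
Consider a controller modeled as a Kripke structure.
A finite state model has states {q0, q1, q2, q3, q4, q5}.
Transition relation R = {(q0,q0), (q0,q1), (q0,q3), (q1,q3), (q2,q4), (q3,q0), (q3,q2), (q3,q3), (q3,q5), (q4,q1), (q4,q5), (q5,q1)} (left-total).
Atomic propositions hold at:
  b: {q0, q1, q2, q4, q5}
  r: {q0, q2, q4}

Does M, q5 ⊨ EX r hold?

No

Sat(EX r) = {s : some successor in {q0, q2, q4}} = {q0, q2, q3}
q5 ∉ Sat(EX r) = {q0, q2, q3}, so the formula does not hold at q5.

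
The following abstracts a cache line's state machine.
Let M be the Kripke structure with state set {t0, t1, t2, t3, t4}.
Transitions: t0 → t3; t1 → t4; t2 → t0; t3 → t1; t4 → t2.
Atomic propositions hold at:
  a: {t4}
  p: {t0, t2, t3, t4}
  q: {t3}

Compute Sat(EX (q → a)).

{t1, t2, t3, t4}

Sat(q → a) = {t0, t1, t2, t4}
Sat(EX (q → a)) = {s : some successor in {t0, t1, t2, t4}} = {t1, t2, t3, t4}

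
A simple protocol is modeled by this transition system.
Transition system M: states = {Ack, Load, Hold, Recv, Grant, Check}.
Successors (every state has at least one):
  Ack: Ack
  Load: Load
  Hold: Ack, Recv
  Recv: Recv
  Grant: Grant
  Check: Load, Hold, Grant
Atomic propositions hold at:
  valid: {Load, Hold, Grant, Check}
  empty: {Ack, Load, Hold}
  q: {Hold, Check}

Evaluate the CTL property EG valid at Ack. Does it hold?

No

EG valid: greatest fixpoint, start Z0 = {Load, Hold, Grant, Check}, keep only states in Sat with some successor in Z. Z1 = {Load, Grant, Check}; fixed.
Sat(EG valid) = {Load, Grant, Check}
Ack ∉ Sat(EG valid) = {Load, Grant, Check}, so the formula does not hold at Ack.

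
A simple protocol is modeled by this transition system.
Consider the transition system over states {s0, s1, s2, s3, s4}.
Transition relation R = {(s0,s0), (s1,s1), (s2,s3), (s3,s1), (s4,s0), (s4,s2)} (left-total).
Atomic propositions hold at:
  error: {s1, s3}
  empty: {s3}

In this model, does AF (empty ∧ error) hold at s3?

Sat(empty ∧ error) = {s3}
AF (empty ∧ error): least fixpoint, start Z0 = {s3}, add states with every successor in Z. Z1 = {s2, s3}; fixed.
Sat(AF (empty ∧ error)) = {s2, s3}
s3 ∈ Sat(AF (empty ∧ error)) = {s2, s3}, so the formula holds at s3.

Yes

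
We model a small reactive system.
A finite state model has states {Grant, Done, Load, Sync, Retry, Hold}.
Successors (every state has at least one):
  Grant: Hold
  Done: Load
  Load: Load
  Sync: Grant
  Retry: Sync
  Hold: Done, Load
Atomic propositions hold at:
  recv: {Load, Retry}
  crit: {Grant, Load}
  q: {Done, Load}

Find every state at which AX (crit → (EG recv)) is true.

{Grant, Done, Load, Retry, Hold}

EG recv: greatest fixpoint, start Z0 = {Load, Retry}, keep only states in Sat with some successor in Z. Z1 = {Load}; fixed.
Sat(EG recv) = {Load}
Sat(crit → (EG recv)) = {Done, Load, Sync, Retry, Hold}
Sat(AX (crit → (EG recv))) = {s : every successor in {Done, Load, Sync, Retry, Hold}} = {Grant, Done, Load, Retry, Hold}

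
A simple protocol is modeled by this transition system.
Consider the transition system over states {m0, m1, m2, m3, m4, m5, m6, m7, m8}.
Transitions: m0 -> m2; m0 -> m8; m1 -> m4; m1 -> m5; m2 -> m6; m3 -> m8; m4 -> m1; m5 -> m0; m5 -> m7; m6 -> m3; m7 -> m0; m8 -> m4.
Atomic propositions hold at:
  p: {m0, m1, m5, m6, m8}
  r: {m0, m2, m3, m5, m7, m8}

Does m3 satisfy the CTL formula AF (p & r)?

Yes

Sat(p & r) = {m0, m5, m8}
AF (p & r): least fixpoint, start Z0 = {m0, m5, m8}, add states with every successor in Z. Z1 = {m0, m3, m5, m7, m8}; Z2 = {m0, m3, m5, m6, m7, m8}; Z3 = {m0, m2, m3, m5, m6, m7, m8}; fixed.
Sat(AF (p & r)) = {m0, m2, m3, m5, m6, m7, m8}
m3 ∈ Sat(AF (p & r)) = {m0, m2, m3, m5, m6, m7, m8}, so the formula holds at m3.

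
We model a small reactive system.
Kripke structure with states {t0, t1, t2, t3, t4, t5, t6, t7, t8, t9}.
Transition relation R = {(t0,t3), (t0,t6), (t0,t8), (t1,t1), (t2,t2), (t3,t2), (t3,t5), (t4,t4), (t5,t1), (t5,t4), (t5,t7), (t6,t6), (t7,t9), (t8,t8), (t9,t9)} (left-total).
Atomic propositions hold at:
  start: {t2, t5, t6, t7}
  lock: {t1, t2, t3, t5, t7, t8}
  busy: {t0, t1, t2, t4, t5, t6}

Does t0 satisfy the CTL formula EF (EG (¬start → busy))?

Yes

Sat(¬start) = {t0, t1, t3, t4, t8, t9}
Sat(¬start → busy) = {t0, t1, t2, t4, t5, t6, t7}
EG (¬start → busy): greatest fixpoint, start Z0 = {t0, t1, t2, t4, t5, t6, t7}, keep only states in Sat with some successor in Z. Z1 = {t0, t1, t2, t4, t5, t6}; fixed.
Sat(EG (¬start → busy)) = {t0, t1, t2, t4, t5, t6}
EF (EG (¬start → busy)): least fixpoint, start Z0 = {t0, t1, t2, t4, t5, t6}, add states with some successor in Z. Z1 = {t0, t1, t2, t3, t4, t5, t6}; fixed.
Sat(EF (EG (¬start → busy))) = {t0, t1, t2, t3, t4, t5, t6}
t0 ∈ Sat(EF (EG (¬start → busy))) = {t0, t1, t2, t3, t4, t5, t6}, so the formula holds at t0.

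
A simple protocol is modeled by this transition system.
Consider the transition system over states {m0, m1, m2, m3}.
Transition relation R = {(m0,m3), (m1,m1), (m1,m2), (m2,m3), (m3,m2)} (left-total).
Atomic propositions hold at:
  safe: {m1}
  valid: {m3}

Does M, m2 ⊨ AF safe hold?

No

AF safe: least fixpoint, start Z0 = {m1}, add states with every successor in Z. Already a fixed point.
Sat(AF safe) = {m1}
m2 ∉ Sat(AF safe) = {m1}, so the formula does not hold at m2.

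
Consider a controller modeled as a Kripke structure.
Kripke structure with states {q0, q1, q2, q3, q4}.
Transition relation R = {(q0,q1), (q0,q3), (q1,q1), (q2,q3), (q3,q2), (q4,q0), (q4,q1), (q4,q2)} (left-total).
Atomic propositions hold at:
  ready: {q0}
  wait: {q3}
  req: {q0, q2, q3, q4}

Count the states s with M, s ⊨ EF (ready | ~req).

3

Sat(~req) = {q1}
Sat(ready | ~req) = {q0, q1}
EF (ready | ~req): least fixpoint, start Z0 = {q0, q1}, add states with some successor in Z. Z1 = {q0, q1, q4}; fixed.
Sat(EF (ready | ~req)) = {q0, q1, q4}
|Sat(EF (ready | ~req))| = |{q0, q1, q4}| = 3.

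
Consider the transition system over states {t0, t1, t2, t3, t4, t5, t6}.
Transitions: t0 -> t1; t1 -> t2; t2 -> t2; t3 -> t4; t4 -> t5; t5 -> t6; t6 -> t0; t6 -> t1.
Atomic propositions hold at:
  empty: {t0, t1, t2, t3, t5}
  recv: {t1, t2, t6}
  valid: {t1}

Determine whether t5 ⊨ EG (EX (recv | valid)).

Sat(recv | valid) = {t1, t2, t6}
Sat(EX (recv | valid)) = {s : some successor in {t1, t2, t6}} = {t0, t1, t2, t5, t6}
EG (EX (recv | valid)): greatest fixpoint, start Z0 = {t0, t1, t2, t5, t6}, keep only states in Sat with some successor in Z. Already a fixed point.
Sat(EG (EX (recv | valid))) = {t0, t1, t2, t5, t6}
t5 ∈ Sat(EG (EX (recv | valid))) = {t0, t1, t2, t5, t6}, so the formula holds at t5.

Yes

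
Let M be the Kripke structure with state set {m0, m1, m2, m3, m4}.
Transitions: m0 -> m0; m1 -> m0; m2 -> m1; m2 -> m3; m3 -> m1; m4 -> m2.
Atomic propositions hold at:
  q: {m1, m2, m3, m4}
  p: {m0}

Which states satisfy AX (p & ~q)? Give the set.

Sat(~q) = {m0}
Sat(p & ~q) = {m0}
Sat(AX (p & ~q)) = {s : every successor in {m0}} = {m0, m1}

{m0, m1}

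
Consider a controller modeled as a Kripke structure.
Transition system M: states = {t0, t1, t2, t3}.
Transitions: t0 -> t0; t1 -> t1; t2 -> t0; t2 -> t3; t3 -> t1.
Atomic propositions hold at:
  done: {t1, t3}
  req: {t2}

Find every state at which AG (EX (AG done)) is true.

{t1, t3}

AG done: greatest fixpoint, start Z0 = {t1, t3}, keep only states in Sat with every successor in Z. Already a fixed point.
Sat(AG done) = {t1, t3}
Sat(EX (AG done)) = {s : some successor in {t1, t3}} = {t1, t2, t3}
AG (EX (AG done)): greatest fixpoint, start Z0 = {t1, t2, t3}, keep only states in Sat with every successor in Z. Z1 = {t1, t3}; fixed.
Sat(AG (EX (AG done))) = {t1, t3}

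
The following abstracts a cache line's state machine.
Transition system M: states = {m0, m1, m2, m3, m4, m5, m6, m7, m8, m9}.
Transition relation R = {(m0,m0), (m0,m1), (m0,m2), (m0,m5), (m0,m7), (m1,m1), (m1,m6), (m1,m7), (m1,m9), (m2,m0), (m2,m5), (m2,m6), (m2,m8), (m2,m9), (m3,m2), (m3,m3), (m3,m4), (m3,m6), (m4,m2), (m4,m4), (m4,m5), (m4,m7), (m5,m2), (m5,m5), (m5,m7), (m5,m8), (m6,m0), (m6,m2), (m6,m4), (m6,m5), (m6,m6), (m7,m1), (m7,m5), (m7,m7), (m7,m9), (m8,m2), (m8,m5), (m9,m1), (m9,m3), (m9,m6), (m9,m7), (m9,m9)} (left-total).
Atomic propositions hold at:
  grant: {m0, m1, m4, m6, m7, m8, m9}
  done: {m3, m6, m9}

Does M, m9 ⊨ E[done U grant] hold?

Yes

E[done U grant]: least fixpoint, start Z0 = Sat(grant) = {m0, m1, m4, m6, m7, m8, m9}, add states in Sat(done) with some successor in Z. Z1 = {m0, m1, m3, m4, m6, m7, m8, m9}; fixed.
Sat(E[done U grant]) = {m0, m1, m3, m4, m6, m7, m8, m9}
m9 ∈ Sat(E[done U grant]) = {m0, m1, m3, m4, m6, m7, m8, m9}, so the formula holds at m9.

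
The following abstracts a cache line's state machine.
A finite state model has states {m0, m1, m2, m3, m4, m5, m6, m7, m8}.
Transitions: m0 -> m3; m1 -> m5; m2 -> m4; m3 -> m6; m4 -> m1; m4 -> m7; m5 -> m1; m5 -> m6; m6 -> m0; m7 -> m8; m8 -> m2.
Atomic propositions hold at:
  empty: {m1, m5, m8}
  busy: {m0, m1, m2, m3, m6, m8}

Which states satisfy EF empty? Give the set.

EF empty: least fixpoint, start Z0 = {m1, m5, m8}, add states with some successor in Z. Z1 = {m1, m4, m5, m7, m8}; Z2 = {m1, m2, m4, m5, m7, m8}; fixed.
Sat(EF empty) = {m1, m2, m4, m5, m7, m8}

{m1, m2, m4, m5, m7, m8}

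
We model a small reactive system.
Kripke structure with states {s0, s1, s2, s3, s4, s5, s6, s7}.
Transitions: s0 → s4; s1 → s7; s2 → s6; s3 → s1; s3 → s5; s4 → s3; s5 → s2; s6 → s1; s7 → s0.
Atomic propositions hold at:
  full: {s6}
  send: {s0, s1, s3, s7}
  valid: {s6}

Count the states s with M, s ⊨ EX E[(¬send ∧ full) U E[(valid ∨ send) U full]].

1

Sat(¬send) = {s2, s4, s5, s6}
Sat(¬send ∧ full) = {s6}
Sat(valid ∨ send) = {s0, s1, s3, s6, s7}
E[(valid ∨ send) U full]: least fixpoint, start Z0 = Sat(full) = {s6}, add states in Sat(valid ∨ send) with some successor in Z. Already a fixed point.
Sat(E[(valid ∨ send) U full]) = {s6}
E[(¬send ∧ full) U E[(valid ∨ send) U full]]: least fixpoint, start Z0 = Sat(E[(valid ∨ send) U full]) = {s6}, add states in Sat(¬send ∧ full) with some successor in Z. Already a fixed point.
Sat(E[(¬send ∧ full) U E[(valid ∨ send) U full]]) = {s6}
Sat(EX E[(¬send ∧ full) U E[(valid ∨ send) U full]]) = {s : some successor in {s6}} = {s2}
|Sat(EX E[(¬send ∧ full) U E[(valid ∨ send) U full]])| = |{s2}| = 1.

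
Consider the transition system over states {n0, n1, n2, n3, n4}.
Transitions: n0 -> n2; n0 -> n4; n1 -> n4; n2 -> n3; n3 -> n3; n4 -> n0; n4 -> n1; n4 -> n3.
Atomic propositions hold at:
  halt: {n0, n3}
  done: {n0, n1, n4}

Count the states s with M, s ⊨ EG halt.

1

EG halt: greatest fixpoint, start Z0 = {n0, n3}, keep only states in Sat with some successor in Z. Z1 = {n3}; fixed.
Sat(EG halt) = {n3}
|Sat(EG halt)| = |{n3}| = 1.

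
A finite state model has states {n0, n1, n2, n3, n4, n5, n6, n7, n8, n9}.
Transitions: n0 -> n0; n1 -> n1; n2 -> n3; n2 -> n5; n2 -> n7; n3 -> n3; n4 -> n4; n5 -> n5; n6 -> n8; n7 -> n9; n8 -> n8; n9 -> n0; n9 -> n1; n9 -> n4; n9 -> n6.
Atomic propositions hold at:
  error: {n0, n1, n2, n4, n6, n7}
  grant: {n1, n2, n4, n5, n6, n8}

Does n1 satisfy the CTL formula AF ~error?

Sat(~error) = {n3, n5, n8, n9}
AF ~error: least fixpoint, start Z0 = {n3, n5, n8, n9}, add states with every successor in Z. Z1 = {n3, n5, n6, n7, n8, n9}; Z2 = {n2, n3, n5, n6, n7, n8, n9}; fixed.
Sat(AF ~error) = {n2, n3, n5, n6, n7, n8, n9}
n1 ∉ Sat(AF ~error) = {n2, n3, n5, n6, n7, n8, n9}, so the formula does not hold at n1.

No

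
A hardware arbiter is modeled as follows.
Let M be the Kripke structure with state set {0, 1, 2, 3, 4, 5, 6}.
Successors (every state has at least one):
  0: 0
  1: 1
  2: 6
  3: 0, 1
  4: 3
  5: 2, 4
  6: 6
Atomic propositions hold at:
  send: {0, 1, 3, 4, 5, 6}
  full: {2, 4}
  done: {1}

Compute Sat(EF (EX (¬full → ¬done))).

Sat(¬full) = {0, 1, 3, 5, 6}
Sat(¬done) = {0, 2, 3, 4, 5, 6}
Sat(¬full → ¬done) = {0, 2, 3, 4, 5, 6}
Sat(EX (¬full → ¬done)) = {s : some successor in {0, 2, 3, 4, 5, 6}} = {0, 2, 3, 4, 5, 6}
EF (EX (¬full → ¬done)): least fixpoint, start Z0 = {0, 2, 3, 4, 5, 6}, add states with some successor in Z. Already a fixed point.
Sat(EF (EX (¬full → ¬done))) = {0, 2, 3, 4, 5, 6}

{0, 2, 3, 4, 5, 6}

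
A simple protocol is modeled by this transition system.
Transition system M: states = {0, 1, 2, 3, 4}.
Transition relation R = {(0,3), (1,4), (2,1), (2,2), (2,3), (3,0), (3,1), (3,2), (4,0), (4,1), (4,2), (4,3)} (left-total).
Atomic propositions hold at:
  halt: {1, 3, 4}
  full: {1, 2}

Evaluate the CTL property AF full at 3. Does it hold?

No

AF full: least fixpoint, start Z0 = {1, 2}, add states with every successor in Z. Already a fixed point.
Sat(AF full) = {1, 2}
3 ∉ Sat(AF full) = {1, 2}, so the formula does not hold at 3.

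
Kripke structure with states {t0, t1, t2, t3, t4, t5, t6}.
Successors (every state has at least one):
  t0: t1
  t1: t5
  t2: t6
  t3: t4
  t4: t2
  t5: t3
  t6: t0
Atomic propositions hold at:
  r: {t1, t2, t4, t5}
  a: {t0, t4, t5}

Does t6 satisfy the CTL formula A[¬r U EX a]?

Sat(¬r) = {t0, t3, t6}
Sat(EX a) = {s : some successor in {t0, t4, t5}} = {t1, t3, t6}
A[¬r U EX a]: least fixpoint, start Z0 = Sat(EX a) = {t1, t3, t6}, add states in Sat(¬r) with every successor in Z. Z1 = {t0, t1, t3, t6}; fixed.
Sat(A[¬r U EX a]) = {t0, t1, t3, t6}
t6 ∈ Sat(A[¬r U EX a]) = {t0, t1, t3, t6}, so the formula holds at t6.

Yes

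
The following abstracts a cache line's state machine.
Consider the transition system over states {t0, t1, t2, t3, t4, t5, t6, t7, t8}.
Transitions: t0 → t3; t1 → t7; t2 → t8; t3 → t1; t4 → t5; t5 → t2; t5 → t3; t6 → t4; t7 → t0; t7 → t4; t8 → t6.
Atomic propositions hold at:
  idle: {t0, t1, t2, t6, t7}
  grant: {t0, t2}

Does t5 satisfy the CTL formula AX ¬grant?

Sat(¬grant) = {t1, t3, t4, t5, t6, t7, t8}
Sat(AX ¬grant) = {s : every successor in {t1, t3, t4, t5, t6, t7, t8}} = {t0, t1, t2, t3, t4, t6, t8}
t5 ∉ Sat(AX ¬grant) = {t0, t1, t2, t3, t4, t6, t8}, so the formula does not hold at t5.

No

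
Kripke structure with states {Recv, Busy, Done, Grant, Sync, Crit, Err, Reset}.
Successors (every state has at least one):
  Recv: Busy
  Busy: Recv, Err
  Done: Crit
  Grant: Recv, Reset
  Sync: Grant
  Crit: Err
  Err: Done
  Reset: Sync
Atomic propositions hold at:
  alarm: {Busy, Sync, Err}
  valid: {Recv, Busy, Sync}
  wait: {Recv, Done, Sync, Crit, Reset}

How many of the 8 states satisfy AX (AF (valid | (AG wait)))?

4

AG wait: greatest fixpoint, start Z0 = {Recv, Done, Sync, Crit, Reset}, keep only states in Sat with every successor in Z. Z1 = {Done, Reset}; Z2 = ∅; fixed.
Sat(AG wait) = ∅
Sat(valid | (AG wait)) = {Recv, Busy, Sync}
AF (valid | (AG wait)): least fixpoint, start Z0 = {Recv, Busy, Sync}, add states with every successor in Z. Z1 = {Recv, Busy, Sync, Reset}; Z2 = {Recv, Busy, Grant, Sync, Reset}; fixed.
Sat(AF (valid | (AG wait))) = {Recv, Busy, Grant, Sync, Reset}
Sat(AX (AF (valid | (AG wait)))) = {s : every successor in {Recv, Busy, Grant, Sync, Reset}} = {Recv, Grant, Sync, Reset}
|Sat(AX (AF (valid | (AG wait))))| = |{Recv, Grant, Sync, Reset}| = 4.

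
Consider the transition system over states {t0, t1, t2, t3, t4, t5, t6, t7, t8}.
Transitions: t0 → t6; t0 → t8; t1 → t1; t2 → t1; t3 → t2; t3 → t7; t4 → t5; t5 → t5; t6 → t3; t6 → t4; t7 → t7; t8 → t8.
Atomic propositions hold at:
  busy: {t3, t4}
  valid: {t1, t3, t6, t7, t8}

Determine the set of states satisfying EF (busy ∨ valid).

Sat(busy ∨ valid) = {t1, t3, t4, t6, t7, t8}
EF (busy ∨ valid): least fixpoint, start Z0 = {t1, t3, t4, t6, t7, t8}, add states with some successor in Z. Z1 = {t0, t1, t2, t3, t4, t6, t7, t8}; fixed.
Sat(EF (busy ∨ valid)) = {t0, t1, t2, t3, t4, t6, t7, t8}

{t0, t1, t2, t3, t4, t6, t7, t8}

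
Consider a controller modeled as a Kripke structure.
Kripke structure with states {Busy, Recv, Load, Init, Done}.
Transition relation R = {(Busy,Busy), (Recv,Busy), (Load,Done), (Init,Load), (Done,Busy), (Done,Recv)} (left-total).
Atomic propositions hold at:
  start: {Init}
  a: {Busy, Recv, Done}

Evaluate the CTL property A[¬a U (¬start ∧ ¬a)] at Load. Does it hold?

Yes

Sat(¬a) = {Load, Init}
Sat(¬start) = {Busy, Recv, Load, Done}
Sat(¬start ∧ ¬a) = {Load}
A[¬a U (¬start ∧ ¬a)]: least fixpoint, start Z0 = Sat((¬start ∧ ¬a)) = {Load}, add states in Sat(¬a) with every successor in Z. Z1 = {Load, Init}; fixed.
Sat(A[¬a U (¬start ∧ ¬a)]) = {Load, Init}
Load ∈ Sat(A[¬a U (¬start ∧ ¬a)]) = {Load, Init}, so the formula holds at Load.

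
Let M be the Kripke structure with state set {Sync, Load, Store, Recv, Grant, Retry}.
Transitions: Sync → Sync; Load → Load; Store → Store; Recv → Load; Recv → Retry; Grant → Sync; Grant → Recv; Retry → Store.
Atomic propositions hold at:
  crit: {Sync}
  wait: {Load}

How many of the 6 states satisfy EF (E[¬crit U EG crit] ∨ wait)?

Sat(¬crit) = {Load, Store, Recv, Grant, Retry}
EG crit: greatest fixpoint, start Z0 = {Sync}, keep only states in Sat with some successor in Z. Already a fixed point.
Sat(EG crit) = {Sync}
E[¬crit U EG crit]: least fixpoint, start Z0 = Sat(EG crit) = {Sync}, add states in Sat(¬crit) with some successor in Z. Z1 = {Sync, Grant}; fixed.
Sat(E[¬crit U EG crit]) = {Sync, Grant}
Sat(E[¬crit U EG crit] ∨ wait) = {Sync, Load, Grant}
EF (E[¬crit U EG crit] ∨ wait): least fixpoint, start Z0 = {Sync, Load, Grant}, add states with some successor in Z. Z1 = {Sync, Load, Recv, Grant}; fixed.
Sat(EF (E[¬crit U EG crit] ∨ wait)) = {Sync, Load, Recv, Grant}
|Sat(EF (E[¬crit U EG crit] ∨ wait))| = |{Sync, Load, Recv, Grant}| = 4.

4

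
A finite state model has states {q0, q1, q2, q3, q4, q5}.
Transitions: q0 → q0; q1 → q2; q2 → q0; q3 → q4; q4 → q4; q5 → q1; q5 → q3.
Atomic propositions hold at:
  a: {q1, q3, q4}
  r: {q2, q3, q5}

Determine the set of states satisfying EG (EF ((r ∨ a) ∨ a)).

{q3, q4, q5}

Sat(r ∨ a) = {q1, q2, q3, q4, q5}
Sat((r ∨ a) ∨ a) = {q1, q2, q3, q4, q5}
EF ((r ∨ a) ∨ a): least fixpoint, start Z0 = {q1, q2, q3, q4, q5}, add states with some successor in Z. Already a fixed point.
Sat(EF ((r ∨ a) ∨ a)) = {q1, q2, q3, q4, q5}
EG (EF ((r ∨ a) ∨ a)): greatest fixpoint, start Z0 = {q1, q2, q3, q4, q5}, keep only states in Sat with some successor in Z. Z1 = {q1, q3, q4, q5}; Z2 = {q3, q4, q5}; fixed.
Sat(EG (EF ((r ∨ a) ∨ a))) = {q3, q4, q5}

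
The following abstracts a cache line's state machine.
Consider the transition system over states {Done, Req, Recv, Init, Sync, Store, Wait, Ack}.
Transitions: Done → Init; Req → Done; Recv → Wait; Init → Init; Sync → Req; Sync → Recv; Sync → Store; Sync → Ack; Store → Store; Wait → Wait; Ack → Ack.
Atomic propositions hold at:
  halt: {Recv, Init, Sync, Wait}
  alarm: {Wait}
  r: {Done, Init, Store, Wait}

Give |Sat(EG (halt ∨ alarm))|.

Sat(halt ∨ alarm) = {Recv, Init, Sync, Wait}
EG (halt ∨ alarm): greatest fixpoint, start Z0 = {Recv, Init, Sync, Wait}, keep only states in Sat with some successor in Z. Already a fixed point.
Sat(EG (halt ∨ alarm)) = {Recv, Init, Sync, Wait}
|Sat(EG (halt ∨ alarm))| = |{Recv, Init, Sync, Wait}| = 4.

4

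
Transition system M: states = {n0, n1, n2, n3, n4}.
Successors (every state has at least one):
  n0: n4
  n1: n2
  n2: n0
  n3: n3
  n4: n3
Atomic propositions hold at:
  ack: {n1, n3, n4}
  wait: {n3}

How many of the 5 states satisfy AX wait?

Sat(AX wait) = {s : every successor in {n3}} = {n3, n4}
|Sat(AX wait)| = |{n3, n4}| = 2.

2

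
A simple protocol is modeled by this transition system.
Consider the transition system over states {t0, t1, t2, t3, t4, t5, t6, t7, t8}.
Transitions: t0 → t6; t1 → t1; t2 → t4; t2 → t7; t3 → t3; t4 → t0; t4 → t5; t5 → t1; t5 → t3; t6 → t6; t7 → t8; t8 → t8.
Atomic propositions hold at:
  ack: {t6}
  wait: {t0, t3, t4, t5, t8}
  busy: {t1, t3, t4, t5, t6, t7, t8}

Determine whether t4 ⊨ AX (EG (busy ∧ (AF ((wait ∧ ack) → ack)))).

No

Sat(wait ∧ ack) = ∅
Sat((wait ∧ ack) → ack) = {t0, t1, t2, t3, t4, t5, t6, t7, t8}
AF ((wait ∧ ack) → ack): least fixpoint, start Z0 = {t0, t1, t2, t3, t4, t5, t6, t7, t8}, add states with every successor in Z. Already a fixed point.
Sat(AF ((wait ∧ ack) → ack)) = {t0, t1, t2, t3, t4, t5, t6, t7, t8}
Sat(busy ∧ (AF ((wait ∧ ack) → ack))) = {t1, t3, t4, t5, t6, t7, t8}
EG (busy ∧ (AF ((wait ∧ ack) → ack))): greatest fixpoint, start Z0 = {t1, t3, t4, t5, t6, t7, t8}, keep only states in Sat with some successor in Z. Already a fixed point.
Sat(EG (busy ∧ (AF ((wait ∧ ack) → ack)))) = {t1, t3, t4, t5, t6, t7, t8}
Sat(AX (EG (busy ∧ (AF ((wait ∧ ack) → ack))))) = {s : every successor in {t1, t3, t4, t5, t6, t7, t8}} = {t0, t1, t2, t3, t5, t6, t7, t8}
t4 ∉ Sat(AX (EG (busy ∧ (AF ((wait ∧ ack) → ack))))) = {t0, t1, t2, t3, t5, t6, t7, t8}, so the formula does not hold at t4.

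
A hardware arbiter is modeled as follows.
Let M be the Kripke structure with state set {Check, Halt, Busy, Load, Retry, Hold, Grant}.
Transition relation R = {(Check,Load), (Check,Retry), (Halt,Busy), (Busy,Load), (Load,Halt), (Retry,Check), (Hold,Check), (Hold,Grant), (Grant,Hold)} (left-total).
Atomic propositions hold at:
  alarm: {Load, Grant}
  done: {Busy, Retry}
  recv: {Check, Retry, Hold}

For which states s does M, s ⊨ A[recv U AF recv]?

{Check, Retry, Hold, Grant}

AF recv: least fixpoint, start Z0 = {Check, Retry, Hold}, add states with every successor in Z. Z1 = {Check, Retry, Hold, Grant}; fixed.
Sat(AF recv) = {Check, Retry, Hold, Grant}
A[recv U AF recv]: least fixpoint, start Z0 = Sat(AF recv) = {Check, Retry, Hold, Grant}, add states in Sat(recv) with every successor in Z. Already a fixed point.
Sat(A[recv U AF recv]) = {Check, Retry, Hold, Grant}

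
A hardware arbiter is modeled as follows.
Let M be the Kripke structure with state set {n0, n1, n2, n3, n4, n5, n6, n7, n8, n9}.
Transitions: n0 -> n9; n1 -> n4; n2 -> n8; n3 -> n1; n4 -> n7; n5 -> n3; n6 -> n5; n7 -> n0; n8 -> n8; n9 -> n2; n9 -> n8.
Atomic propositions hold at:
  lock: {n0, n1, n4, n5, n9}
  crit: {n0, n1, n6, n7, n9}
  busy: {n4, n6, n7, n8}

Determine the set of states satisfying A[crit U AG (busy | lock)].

{n8}

Sat(busy | lock) = {n0, n1, n4, n5, n6, n7, n8, n9}
AG (busy | lock): greatest fixpoint, start Z0 = {n0, n1, n4, n5, n6, n7, n8, n9}, keep only states in Sat with every successor in Z. Z1 = {n0, n1, n4, n6, n7, n8}; Z2 = {n1, n4, n7, n8}; Z3 = {n1, n4, n8}; Z4 = {n1, n8}; Z5 = {n8}; fixed.
Sat(AG (busy | lock)) = {n8}
A[crit U AG (busy | lock)]: least fixpoint, start Z0 = Sat(AG (busy | lock)) = {n8}, add states in Sat(crit) with every successor in Z. Already a fixed point.
Sat(A[crit U AG (busy | lock)]) = {n8}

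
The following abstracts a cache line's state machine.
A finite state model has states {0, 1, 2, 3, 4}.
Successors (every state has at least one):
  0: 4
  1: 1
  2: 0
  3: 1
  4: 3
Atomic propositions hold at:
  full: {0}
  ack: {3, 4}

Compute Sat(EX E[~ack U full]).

{2}

Sat(~ack) = {0, 1, 2}
E[~ack U full]: least fixpoint, start Z0 = Sat(full) = {0}, add states in Sat(~ack) with some successor in Z. Z1 = {0, 2}; fixed.
Sat(E[~ack U full]) = {0, 2}
Sat(EX E[~ack U full]) = {s : some successor in {0, 2}} = {2}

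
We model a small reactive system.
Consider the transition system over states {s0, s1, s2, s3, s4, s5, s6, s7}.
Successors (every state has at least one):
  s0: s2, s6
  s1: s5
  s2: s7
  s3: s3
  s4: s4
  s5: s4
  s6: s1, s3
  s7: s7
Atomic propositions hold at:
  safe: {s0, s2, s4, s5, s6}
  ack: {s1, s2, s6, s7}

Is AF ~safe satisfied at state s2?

Sat(~safe) = {s1, s3, s7}
AF ~safe: least fixpoint, start Z0 = {s1, s3, s7}, add states with every successor in Z. Z1 = {s1, s2, s3, s6, s7}; Z2 = {s0, s1, s2, s3, s6, s7}; fixed.
Sat(AF ~safe) = {s0, s1, s2, s3, s6, s7}
s2 ∈ Sat(AF ~safe) = {s0, s1, s2, s3, s6, s7}, so the formula holds at s2.

Yes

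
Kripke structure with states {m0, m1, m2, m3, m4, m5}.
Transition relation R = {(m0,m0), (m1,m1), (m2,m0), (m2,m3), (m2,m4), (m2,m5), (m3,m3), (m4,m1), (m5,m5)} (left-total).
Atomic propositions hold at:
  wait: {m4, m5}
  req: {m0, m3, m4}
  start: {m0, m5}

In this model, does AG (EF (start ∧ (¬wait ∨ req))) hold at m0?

Yes

Sat(¬wait) = {m0, m1, m2, m3}
Sat(¬wait ∨ req) = {m0, m1, m2, m3, m4}
Sat(start ∧ (¬wait ∨ req)) = {m0}
EF (start ∧ (¬wait ∨ req)): least fixpoint, start Z0 = {m0}, add states with some successor in Z. Z1 = {m0, m2}; fixed.
Sat(EF (start ∧ (¬wait ∨ req))) = {m0, m2}
AG (EF (start ∧ (¬wait ∨ req))): greatest fixpoint, start Z0 = {m0, m2}, keep only states in Sat with every successor in Z. Z1 = {m0}; fixed.
Sat(AG (EF (start ∧ (¬wait ∨ req)))) = {m0}
m0 ∈ Sat(AG (EF (start ∧ (¬wait ∨ req)))) = {m0}, so the formula holds at m0.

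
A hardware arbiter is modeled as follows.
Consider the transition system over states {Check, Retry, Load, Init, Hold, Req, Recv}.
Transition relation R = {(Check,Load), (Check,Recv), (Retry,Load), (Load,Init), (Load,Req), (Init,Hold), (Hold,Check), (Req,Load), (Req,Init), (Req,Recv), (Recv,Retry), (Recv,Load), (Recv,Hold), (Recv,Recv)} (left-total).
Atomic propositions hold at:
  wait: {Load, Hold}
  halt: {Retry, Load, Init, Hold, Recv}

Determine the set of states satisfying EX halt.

Sat(EX halt) = {s : some successor in {Retry, Load, Init, Hold, Recv}} = {Check, Retry, Load, Init, Req, Recv}

{Check, Retry, Load, Init, Req, Recv}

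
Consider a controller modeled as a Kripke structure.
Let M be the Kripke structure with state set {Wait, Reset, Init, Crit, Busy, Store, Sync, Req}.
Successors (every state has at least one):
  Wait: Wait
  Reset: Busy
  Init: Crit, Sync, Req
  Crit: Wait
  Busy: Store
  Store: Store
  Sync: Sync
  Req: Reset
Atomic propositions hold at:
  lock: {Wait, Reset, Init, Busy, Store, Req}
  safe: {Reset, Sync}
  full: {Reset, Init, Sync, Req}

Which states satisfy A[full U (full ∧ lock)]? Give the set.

Sat(full ∧ lock) = {Reset, Init, Req}
A[full U (full ∧ lock)]: least fixpoint, start Z0 = Sat((full ∧ lock)) = {Reset, Init, Req}, add states in Sat(full) with every successor in Z. Already a fixed point.
Sat(A[full U (full ∧ lock)]) = {Reset, Init, Req}

{Reset, Init, Req}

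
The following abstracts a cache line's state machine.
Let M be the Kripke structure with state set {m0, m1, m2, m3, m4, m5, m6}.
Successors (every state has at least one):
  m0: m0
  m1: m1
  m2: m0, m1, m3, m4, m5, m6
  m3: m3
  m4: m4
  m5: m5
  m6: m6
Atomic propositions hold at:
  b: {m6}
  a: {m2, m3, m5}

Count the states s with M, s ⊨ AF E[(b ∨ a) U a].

3

Sat(b ∨ a) = {m2, m3, m5, m6}
E[(b ∨ a) U a]: least fixpoint, start Z0 = Sat(a) = {m2, m3, m5}, add states in Sat(b ∨ a) with some successor in Z. Already a fixed point.
Sat(E[(b ∨ a) U a]) = {m2, m3, m5}
AF E[(b ∨ a) U a]: least fixpoint, start Z0 = {m2, m3, m5}, add states with every successor in Z. Already a fixed point.
Sat(AF E[(b ∨ a) U a]) = {m2, m3, m5}
|Sat(AF E[(b ∨ a) U a])| = |{m2, m3, m5}| = 3.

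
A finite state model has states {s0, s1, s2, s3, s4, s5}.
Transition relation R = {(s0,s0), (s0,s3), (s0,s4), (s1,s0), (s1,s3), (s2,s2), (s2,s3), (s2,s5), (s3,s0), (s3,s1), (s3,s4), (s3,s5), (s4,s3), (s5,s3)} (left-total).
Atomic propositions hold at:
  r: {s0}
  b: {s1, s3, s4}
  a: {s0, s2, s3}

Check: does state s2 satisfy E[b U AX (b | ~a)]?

Sat(~a) = {s1, s4, s5}
Sat(b | ~a) = {s1, s3, s4, s5}
Sat(AX (b | ~a)) = {s : every successor in {s1, s3, s4, s5}} = {s4, s5}
E[b U AX (b | ~a)]: least fixpoint, start Z0 = Sat(AX (b | ~a)) = {s4, s5}, add states in Sat(b) with some successor in Z. Z1 = {s3, s4, s5}; Z2 = {s1, s3, s4, s5}; fixed.
Sat(E[b U AX (b | ~a)]) = {s1, s3, s4, s5}
s2 ∉ Sat(E[b U AX (b | ~a)]) = {s1, s3, s4, s5}, so the formula does not hold at s2.

No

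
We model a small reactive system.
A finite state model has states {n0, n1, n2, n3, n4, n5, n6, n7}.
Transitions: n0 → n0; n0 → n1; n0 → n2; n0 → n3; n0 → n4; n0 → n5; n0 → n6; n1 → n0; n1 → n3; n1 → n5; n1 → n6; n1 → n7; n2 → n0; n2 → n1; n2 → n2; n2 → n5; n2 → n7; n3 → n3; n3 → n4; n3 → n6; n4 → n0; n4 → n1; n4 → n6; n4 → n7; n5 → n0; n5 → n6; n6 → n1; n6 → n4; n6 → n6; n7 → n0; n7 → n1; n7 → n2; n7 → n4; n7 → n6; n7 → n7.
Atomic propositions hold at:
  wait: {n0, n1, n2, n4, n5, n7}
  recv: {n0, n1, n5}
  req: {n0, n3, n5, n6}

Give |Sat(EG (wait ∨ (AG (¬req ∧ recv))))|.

Sat(¬req) = {n1, n2, n4, n7}
Sat(¬req ∧ recv) = {n1}
AG (¬req ∧ recv): greatest fixpoint, start Z0 = {n1}, keep only states in Sat with every successor in Z. Z1 = ∅; fixed.
Sat(AG (¬req ∧ recv)) = ∅
Sat(wait ∨ (AG (¬req ∧ recv))) = {n0, n1, n2, n4, n5, n7}
EG (wait ∨ (AG (¬req ∧ recv))): greatest fixpoint, start Z0 = {n0, n1, n2, n4, n5, n7}, keep only states in Sat with some successor in Z. Already a fixed point.
Sat(EG (wait ∨ (AG (¬req ∧ recv)))) = {n0, n1, n2, n4, n5, n7}
|Sat(EG (wait ∨ (AG (¬req ∧ recv))))| = |{n0, n1, n2, n4, n5, n7}| = 6.

6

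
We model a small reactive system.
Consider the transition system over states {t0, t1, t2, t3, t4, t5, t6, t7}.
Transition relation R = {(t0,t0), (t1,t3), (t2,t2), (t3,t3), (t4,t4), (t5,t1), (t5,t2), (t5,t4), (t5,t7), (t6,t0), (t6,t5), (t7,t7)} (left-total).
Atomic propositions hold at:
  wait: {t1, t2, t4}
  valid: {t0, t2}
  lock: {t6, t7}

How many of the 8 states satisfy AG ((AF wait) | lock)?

AF wait: least fixpoint, start Z0 = {t1, t2, t4}, add states with every successor in Z. Already a fixed point.
Sat(AF wait) = {t1, t2, t4}
Sat((AF wait) | lock) = {t1, t2, t4, t6, t7}
AG ((AF wait) | lock): greatest fixpoint, start Z0 = {t1, t2, t4, t6, t7}, keep only states in Sat with every successor in Z. Z1 = {t2, t4, t7}; fixed.
Sat(AG ((AF wait) | lock)) = {t2, t4, t7}
|Sat(AG ((AF wait) | lock))| = |{t2, t4, t7}| = 3.

3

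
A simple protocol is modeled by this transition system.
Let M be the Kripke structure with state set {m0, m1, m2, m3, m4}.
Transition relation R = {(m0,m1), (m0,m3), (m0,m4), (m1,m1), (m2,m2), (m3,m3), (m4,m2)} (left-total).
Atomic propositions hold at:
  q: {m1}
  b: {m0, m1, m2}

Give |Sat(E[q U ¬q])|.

4

Sat(¬q) = {m0, m2, m3, m4}
E[q U ¬q]: least fixpoint, start Z0 = Sat(¬q) = {m0, m2, m3, m4}, add states in Sat(q) with some successor in Z. Already a fixed point.
Sat(E[q U ¬q]) = {m0, m2, m3, m4}
|Sat(E[q U ¬q])| = |{m0, m2, m3, m4}| = 4.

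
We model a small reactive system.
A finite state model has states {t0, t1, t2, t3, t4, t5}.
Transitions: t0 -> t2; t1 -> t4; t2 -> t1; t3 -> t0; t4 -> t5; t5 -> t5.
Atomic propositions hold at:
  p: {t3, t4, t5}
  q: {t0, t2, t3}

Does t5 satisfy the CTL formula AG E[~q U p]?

Sat(~q) = {t1, t4, t5}
E[~q U p]: least fixpoint, start Z0 = Sat(p) = {t3, t4, t5}, add states in Sat(~q) with some successor in Z. Z1 = {t1, t3, t4, t5}; fixed.
Sat(E[~q U p]) = {t1, t3, t4, t5}
AG E[~q U p]: greatest fixpoint, start Z0 = {t1, t3, t4, t5}, keep only states in Sat with every successor in Z. Z1 = {t1, t4, t5}; fixed.
Sat(AG E[~q U p]) = {t1, t4, t5}
t5 ∈ Sat(AG E[~q U p]) = {t1, t4, t5}, so the formula holds at t5.

Yes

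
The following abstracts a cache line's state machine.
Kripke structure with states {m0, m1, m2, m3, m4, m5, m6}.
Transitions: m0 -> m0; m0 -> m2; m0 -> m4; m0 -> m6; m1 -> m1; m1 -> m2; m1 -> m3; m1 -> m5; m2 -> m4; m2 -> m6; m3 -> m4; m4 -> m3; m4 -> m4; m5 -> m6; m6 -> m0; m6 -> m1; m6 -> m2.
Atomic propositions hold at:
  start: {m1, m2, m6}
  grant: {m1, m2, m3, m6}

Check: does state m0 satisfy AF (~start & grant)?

No

Sat(~start) = {m0, m3, m4, m5}
Sat(~start & grant) = {m3}
AF (~start & grant): least fixpoint, start Z0 = {m3}, add states with every successor in Z. Already a fixed point.
Sat(AF (~start & grant)) = {m3}
m0 ∉ Sat(AF (~start & grant)) = {m3}, so the formula does not hold at m0.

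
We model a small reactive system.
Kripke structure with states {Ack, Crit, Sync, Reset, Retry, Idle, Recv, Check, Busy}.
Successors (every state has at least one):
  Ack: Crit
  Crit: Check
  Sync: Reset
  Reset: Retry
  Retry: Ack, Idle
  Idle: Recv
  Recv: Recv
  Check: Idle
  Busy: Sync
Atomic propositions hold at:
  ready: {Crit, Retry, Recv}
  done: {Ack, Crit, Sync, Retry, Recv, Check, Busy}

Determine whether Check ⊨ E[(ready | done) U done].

Sat(ready | done) = {Ack, Crit, Sync, Retry, Recv, Check, Busy}
E[(ready | done) U done]: least fixpoint, start Z0 = Sat(done) = {Ack, Crit, Sync, Retry, Recv, Check, Busy}, add states in Sat(ready | done) with some successor in Z. Already a fixed point.
Sat(E[(ready | done) U done]) = {Ack, Crit, Sync, Retry, Recv, Check, Busy}
Check ∈ Sat(E[(ready | done) U done]) = {Ack, Crit, Sync, Retry, Recv, Check, Busy}, so the formula holds at Check.

Yes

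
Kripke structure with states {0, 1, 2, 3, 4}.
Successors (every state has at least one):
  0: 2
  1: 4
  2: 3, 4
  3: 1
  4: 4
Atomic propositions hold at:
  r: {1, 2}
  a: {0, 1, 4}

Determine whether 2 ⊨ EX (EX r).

Sat(EX r) = {s : some successor in {1, 2}} = {0, 3}
Sat(EX (EX r)) = {s : some successor in {0, 3}} = {2}
2 ∈ Sat(EX (EX r)) = {2}, so the formula holds at 2.

Yes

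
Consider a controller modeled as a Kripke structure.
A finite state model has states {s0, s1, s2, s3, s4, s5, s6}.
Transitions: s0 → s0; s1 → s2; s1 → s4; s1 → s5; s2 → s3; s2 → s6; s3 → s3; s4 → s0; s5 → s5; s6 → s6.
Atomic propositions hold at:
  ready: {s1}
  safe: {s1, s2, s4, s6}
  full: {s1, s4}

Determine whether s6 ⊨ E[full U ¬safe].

No

Sat(¬safe) = {s0, s3, s5}
E[full U ¬safe]: least fixpoint, start Z0 = Sat(¬safe) = {s0, s3, s5}, add states in Sat(full) with some successor in Z. Z1 = {s0, s1, s3, s4, s5}; fixed.
Sat(E[full U ¬safe]) = {s0, s1, s3, s4, s5}
s6 ∉ Sat(E[full U ¬safe]) = {s0, s1, s3, s4, s5}, so the formula does not hold at s6.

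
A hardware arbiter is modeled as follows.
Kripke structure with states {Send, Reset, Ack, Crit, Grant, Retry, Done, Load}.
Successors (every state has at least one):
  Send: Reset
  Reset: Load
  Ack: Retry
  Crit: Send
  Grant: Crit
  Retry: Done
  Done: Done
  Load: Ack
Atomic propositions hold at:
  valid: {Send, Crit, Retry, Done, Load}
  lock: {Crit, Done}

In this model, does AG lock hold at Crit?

AG lock: greatest fixpoint, start Z0 = {Crit, Done}, keep only states in Sat with every successor in Z. Z1 = {Done}; fixed.
Sat(AG lock) = {Done}
Crit ∉ Sat(AG lock) = {Done}, so the formula does not hold at Crit.

No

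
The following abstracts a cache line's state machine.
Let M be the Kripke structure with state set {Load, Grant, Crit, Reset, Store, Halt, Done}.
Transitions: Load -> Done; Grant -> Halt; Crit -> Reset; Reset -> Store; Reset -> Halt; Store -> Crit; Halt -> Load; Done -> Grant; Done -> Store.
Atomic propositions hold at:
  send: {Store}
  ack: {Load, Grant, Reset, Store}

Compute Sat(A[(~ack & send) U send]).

{Store}

Sat(~ack) = {Crit, Halt, Done}
Sat(~ack & send) = ∅
A[(~ack & send) U send]: least fixpoint, start Z0 = Sat(send) = {Store}, add states in Sat(~ack & send) with every successor in Z. Already a fixed point.
Sat(A[(~ack & send) U send]) = {Store}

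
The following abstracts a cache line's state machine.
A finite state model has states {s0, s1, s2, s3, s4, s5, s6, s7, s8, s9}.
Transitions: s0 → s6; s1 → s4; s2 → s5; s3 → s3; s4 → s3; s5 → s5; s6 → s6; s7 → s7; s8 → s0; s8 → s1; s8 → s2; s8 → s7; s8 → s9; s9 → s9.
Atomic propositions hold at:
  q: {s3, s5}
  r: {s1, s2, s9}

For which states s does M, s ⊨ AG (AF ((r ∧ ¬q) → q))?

Sat(¬q) = {s0, s1, s2, s4, s6, s7, s8, s9}
Sat(r ∧ ¬q) = {s1, s2, s9}
Sat((r ∧ ¬q) → q) = {s0, s3, s4, s5, s6, s7, s8}
AF ((r ∧ ¬q) → q): least fixpoint, start Z0 = {s0, s3, s4, s5, s6, s7, s8}, add states with every successor in Z. Z1 = {s0, s1, s2, s3, s4, s5, s6, s7, s8}; fixed.
Sat(AF ((r ∧ ¬q) → q)) = {s0, s1, s2, s3, s4, s5, s6, s7, s8}
AG (AF ((r ∧ ¬q) → q)): greatest fixpoint, start Z0 = {s0, s1, s2, s3, s4, s5, s6, s7, s8}, keep only states in Sat with every successor in Z. Z1 = {s0, s1, s2, s3, s4, s5, s6, s7}; fixed.
Sat(AG (AF ((r ∧ ¬q) → q))) = {s0, s1, s2, s3, s4, s5, s6, s7}

{s0, s1, s2, s3, s4, s5, s6, s7}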